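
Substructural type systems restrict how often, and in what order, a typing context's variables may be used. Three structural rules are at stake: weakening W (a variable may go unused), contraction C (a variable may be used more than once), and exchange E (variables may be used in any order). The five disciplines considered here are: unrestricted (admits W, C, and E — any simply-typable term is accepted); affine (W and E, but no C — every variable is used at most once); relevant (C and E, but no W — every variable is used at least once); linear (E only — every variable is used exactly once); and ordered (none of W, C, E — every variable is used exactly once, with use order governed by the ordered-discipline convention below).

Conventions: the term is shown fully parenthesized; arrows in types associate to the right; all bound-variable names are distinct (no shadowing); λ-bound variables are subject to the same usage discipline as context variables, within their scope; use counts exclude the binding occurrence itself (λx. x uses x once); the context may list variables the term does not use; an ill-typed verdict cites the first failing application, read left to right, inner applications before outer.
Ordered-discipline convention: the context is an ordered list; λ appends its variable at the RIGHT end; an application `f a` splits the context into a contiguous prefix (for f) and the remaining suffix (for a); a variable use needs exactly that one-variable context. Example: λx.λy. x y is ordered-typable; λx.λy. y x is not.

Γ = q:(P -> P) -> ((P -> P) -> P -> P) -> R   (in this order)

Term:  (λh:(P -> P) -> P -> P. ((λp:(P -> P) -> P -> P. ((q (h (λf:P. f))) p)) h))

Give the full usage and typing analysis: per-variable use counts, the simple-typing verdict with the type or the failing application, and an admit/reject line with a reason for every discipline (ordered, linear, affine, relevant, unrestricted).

use counts: q: 1×; h [bound]: 2×; p [bound]: 1×; f [bound]: 1×
left-to-right use order: q, h, f, p, h
typing: ✓ — ((P -> P) -> P -> P) -> R
ordered ✗ (uses contraction: h ×2)
linear ✗ (uses contraction: h ×2)
affine ✗ (uses contraction: h ×2)
relevant ✓ (at least one use each (q, h, p, f))
unrestricted ✓ (typability at ((P -> P) -> P -> P) -> R is all that's needed)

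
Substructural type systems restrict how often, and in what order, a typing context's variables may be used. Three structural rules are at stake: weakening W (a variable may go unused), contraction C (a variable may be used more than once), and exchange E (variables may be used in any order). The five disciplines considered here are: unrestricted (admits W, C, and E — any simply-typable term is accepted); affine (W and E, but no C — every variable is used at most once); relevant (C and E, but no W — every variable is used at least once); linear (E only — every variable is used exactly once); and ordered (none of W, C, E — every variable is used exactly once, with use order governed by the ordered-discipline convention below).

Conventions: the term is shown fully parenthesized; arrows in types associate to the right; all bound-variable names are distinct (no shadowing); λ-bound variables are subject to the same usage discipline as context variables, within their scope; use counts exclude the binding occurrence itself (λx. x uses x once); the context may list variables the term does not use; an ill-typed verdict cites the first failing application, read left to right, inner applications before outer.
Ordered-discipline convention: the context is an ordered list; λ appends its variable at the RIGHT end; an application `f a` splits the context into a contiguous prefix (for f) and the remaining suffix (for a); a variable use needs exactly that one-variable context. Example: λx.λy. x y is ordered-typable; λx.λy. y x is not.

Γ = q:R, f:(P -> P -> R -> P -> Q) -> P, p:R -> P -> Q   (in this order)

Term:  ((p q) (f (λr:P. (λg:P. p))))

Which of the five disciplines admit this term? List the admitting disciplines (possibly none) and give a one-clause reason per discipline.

admitted by: unrestricted
counts: q ×1, f ×1, p ×2, r [bound] ×0, g [bound] ×0
uses in reading order: p, q, f, p
typing: the term checks, with type Q
ordered: ✗, repeated use of p ×2; needs weakening: r, g unused
linear: ✗, repeated use of p ×2; needs weakening: r, g unused
affine: ✗, repeated use of p ×2
relevant: ✗, needs weakening: r, g unused
unrestricted: ✓, typability at Q is all that's needed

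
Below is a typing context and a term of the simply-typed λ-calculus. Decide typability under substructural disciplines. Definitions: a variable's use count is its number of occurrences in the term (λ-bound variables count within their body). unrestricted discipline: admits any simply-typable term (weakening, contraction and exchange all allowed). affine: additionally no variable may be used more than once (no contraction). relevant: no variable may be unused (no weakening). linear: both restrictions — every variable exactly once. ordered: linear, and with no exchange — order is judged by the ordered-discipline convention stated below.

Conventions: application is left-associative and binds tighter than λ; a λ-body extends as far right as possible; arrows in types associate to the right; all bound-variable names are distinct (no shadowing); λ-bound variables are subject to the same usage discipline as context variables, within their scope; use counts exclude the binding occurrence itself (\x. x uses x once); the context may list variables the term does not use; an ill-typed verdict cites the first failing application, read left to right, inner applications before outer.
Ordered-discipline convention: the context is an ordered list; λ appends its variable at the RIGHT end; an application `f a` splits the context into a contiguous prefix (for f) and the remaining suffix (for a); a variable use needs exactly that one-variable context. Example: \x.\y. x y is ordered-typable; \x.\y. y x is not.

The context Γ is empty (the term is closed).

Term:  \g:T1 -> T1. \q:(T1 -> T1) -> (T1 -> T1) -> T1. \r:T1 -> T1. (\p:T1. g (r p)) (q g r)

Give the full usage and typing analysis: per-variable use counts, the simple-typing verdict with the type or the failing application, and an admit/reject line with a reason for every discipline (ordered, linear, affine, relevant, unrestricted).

use counts: g (bound): 2, q (bound): 1, r (bound): 2, p (bound): 1
use order (left to right): g, r, p, q, g, r
typing: ✓ — (T1 -> T1) -> ((T1 -> T1) -> (T1 -> T1) -> T1) -> (T1 -> T1) -> T1
ordered: ✗, repeated use of g ×2, r ×2
linear: ✗, repeated use of g ×2, r ×2
affine: ✗, repeated use of g ×2, r ×2
relevant: ✓, at least one use each (g, q, r, p)
unrestricted: ✓, type-checks ((T1 -> T1) -> ((T1 -> T1) -> (T1 -> T1) -> T1) -> (T1 -> T1) -> T1) and nothing is barred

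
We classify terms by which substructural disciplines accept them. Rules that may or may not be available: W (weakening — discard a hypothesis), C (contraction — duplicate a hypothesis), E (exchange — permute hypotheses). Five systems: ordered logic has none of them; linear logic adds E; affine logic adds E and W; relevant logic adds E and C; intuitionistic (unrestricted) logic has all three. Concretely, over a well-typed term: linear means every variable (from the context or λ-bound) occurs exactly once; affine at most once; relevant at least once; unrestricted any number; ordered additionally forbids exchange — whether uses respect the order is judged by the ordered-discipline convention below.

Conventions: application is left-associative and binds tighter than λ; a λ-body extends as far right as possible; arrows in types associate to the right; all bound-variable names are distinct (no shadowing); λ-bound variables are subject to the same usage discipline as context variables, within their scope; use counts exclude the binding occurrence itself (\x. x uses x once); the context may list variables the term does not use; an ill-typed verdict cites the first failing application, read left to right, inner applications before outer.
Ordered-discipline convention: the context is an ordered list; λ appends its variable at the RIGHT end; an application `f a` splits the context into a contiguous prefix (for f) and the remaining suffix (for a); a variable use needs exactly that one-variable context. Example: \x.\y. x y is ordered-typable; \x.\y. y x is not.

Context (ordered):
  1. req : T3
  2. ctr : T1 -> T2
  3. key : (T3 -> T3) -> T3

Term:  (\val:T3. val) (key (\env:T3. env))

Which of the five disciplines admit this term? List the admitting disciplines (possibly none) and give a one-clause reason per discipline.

admitted by: affine, unrestricted
usage: req ×0; ctr ×0; key ×1; val (λ-bound) ×1; env (λ-bound) ×1
uses in reading order: val, key, env
typing: well-typed — term : T3
ordered: ✗, needs weakening: req, ctr unused
linear: ✗, needs weakening: req, ctr unused
affine: ✓, no duplicate uses among req, ctr, key, val, env
relevant: ✗, needs weakening: req, ctr unused
unrestricted: ✓, simply typable at T3; W, C, E all held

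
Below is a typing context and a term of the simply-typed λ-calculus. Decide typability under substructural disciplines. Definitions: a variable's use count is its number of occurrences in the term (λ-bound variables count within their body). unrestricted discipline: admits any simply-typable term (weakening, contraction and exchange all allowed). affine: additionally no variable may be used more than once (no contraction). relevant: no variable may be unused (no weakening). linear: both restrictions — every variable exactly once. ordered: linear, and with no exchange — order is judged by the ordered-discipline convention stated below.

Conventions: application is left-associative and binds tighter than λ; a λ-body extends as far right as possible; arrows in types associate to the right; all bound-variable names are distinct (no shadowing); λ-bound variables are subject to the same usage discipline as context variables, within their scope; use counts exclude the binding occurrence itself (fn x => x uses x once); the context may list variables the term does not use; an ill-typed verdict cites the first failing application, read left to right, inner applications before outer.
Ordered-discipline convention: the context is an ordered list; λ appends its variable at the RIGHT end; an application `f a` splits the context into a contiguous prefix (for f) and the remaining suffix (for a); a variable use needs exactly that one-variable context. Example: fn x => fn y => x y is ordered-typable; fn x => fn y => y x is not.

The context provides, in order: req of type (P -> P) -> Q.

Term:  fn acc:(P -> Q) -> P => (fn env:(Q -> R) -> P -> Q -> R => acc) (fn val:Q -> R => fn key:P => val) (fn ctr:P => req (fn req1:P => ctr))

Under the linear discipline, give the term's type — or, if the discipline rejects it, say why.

not well-typed under linear — env, key, req1 left unused
use counts: req: 1; acc (bound): 1; env (bound): 0; val (bound): 1; key (bound): 0; ctr (bound): 1; req1 (bound): 0
uses in reading order: acc, val, req, ctr
typing: well-typed — term : ((P -> Q) -> P) -> P
all disciplines: ordered ✗; linear ✗; affine ✓; relevant ✗; unrestricted ✓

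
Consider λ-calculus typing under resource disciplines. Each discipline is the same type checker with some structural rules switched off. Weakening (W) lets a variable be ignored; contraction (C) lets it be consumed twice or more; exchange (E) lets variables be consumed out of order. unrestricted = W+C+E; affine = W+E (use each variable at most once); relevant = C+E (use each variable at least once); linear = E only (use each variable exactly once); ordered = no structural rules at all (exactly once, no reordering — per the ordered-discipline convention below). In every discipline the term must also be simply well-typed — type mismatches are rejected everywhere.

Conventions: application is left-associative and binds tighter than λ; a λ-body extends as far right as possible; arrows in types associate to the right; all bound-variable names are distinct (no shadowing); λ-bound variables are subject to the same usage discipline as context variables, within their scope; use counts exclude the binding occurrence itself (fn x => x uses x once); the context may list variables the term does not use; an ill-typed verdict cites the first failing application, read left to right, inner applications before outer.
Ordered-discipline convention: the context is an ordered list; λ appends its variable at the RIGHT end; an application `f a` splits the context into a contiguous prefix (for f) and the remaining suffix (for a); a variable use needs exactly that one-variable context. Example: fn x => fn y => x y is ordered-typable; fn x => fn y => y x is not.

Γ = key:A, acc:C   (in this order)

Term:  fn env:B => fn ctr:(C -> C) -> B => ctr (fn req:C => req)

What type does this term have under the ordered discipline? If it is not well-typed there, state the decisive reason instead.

not well-typed under ordered — key, acc, env never used (weakening)
counts: key: 0×, acc: 0×, env [bound]: 0×, ctr [bound]: 1×, req [bound]: 1×
use order (left to right): ctr, req
typing: the term checks, with type B -> ((C -> C) -> B) -> B
all disciplines: ordered ✗ · linear ✗ · affine ✓ · relevant ✗ · unrestricted ✓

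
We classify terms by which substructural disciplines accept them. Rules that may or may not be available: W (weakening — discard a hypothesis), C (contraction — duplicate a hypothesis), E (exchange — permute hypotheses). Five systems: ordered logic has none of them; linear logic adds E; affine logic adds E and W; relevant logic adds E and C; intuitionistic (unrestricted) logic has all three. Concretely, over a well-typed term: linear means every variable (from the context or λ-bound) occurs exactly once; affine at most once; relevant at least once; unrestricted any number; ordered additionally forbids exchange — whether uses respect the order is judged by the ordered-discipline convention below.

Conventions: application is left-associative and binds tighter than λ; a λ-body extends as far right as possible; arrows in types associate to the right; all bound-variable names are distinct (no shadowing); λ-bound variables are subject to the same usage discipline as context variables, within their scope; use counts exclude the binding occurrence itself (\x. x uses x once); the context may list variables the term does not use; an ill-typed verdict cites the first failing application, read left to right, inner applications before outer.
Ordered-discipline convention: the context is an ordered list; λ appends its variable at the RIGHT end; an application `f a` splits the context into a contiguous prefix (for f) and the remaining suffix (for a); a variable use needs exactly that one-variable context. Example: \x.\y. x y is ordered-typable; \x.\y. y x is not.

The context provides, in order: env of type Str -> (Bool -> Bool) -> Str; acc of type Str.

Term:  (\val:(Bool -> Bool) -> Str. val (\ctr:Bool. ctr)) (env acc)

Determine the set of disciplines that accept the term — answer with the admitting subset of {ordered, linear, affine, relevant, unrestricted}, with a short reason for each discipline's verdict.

admitting disciplines: ordered, linear, affine, relevant, unrestricted
counts: env ×1; acc ×1; val (λ-bound) ×1; ctr (λ-bound) ×1
uses in reading order: val, ctr, env, acc
typing: well-typed — term : Str
ordered ✓ (env, acc, val, ctr: once each, no exchange needed)
linear ✓ (single use per variable (env, acc, val, ctr))
affine ✓ (none of env, acc, val, ctr used more than once)
relevant ✓ (env, acc, val, ctr: all used, weakening unneeded)
unrestricted ✓ (type-checks (Str) and nothing is barred)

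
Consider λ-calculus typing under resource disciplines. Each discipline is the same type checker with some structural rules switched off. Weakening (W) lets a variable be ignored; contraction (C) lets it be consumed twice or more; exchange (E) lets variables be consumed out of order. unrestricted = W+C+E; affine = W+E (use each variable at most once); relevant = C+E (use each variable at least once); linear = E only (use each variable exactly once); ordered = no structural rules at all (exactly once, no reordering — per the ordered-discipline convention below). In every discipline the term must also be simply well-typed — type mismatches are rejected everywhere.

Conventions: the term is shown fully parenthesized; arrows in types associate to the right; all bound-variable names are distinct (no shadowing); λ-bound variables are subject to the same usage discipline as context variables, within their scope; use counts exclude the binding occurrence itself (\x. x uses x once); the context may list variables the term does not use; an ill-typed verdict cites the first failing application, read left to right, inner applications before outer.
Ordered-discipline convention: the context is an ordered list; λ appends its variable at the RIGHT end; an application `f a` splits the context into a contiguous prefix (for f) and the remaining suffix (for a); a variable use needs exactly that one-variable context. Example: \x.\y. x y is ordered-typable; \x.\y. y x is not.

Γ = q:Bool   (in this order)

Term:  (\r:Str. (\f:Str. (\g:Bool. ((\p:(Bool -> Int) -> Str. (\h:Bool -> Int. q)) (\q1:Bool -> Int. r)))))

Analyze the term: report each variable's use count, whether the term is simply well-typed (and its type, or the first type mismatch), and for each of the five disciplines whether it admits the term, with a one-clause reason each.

variable uses: q: 1×; r [bound]: 1×; f [bound]: 0×; g [bound]: 0×; p [bound]: 0×; h [bound]: 0×; q1 [bound]: 0×
use order (left to right): q, r
typing: well-typed at Str -> Str -> Bool -> (Bool -> Int) -> Bool
ordered: ✗ — needs weakening: f, g, p, h, q1 unused
linear: ✗ — needs weakening: f, g, p, h, q1 unused
affine: ✓ — q, r, f, g, p, h, q1: no repeats, contraction unneeded
relevant: ✗ — needs weakening: f, g, p, h, q1 unused
unrestricted: ✓ — typability at Str -> Str -> Bool -> (Bool -> Int) -> Bool is all that's needed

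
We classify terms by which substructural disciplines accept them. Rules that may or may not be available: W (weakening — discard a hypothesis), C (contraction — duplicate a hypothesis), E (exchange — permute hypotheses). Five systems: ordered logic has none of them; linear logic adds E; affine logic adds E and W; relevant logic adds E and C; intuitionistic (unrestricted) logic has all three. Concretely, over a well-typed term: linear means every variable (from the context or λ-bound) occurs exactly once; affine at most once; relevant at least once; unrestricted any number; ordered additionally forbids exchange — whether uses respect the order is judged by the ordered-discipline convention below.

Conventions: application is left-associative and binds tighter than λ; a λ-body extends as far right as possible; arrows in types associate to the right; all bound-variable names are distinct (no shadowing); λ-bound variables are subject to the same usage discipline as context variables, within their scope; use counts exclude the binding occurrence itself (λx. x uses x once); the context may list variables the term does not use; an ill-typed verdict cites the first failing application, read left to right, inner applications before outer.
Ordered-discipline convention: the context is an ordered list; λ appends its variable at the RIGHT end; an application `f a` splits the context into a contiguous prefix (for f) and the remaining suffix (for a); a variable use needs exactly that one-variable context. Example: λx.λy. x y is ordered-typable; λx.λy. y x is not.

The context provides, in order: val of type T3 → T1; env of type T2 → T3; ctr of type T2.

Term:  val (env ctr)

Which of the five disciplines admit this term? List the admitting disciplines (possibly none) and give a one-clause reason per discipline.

admitted by: ordered, linear, affine, relevant, unrestricted
variable uses: val: 1, env: 1, ctr: 1
order of uses: val, env, ctr
typing: well-typed at T1
ordered: ✓ — val, env, ctr: once each, no exchange needed
linear: ✓ — each of val, env, ctr used exactly once
affine: ✓ — none of val, env, ctr used more than once
relevant: ✓ — every one of val, env, ctr appears
unrestricted: ✓ — simply typable at T1; W, C, E all held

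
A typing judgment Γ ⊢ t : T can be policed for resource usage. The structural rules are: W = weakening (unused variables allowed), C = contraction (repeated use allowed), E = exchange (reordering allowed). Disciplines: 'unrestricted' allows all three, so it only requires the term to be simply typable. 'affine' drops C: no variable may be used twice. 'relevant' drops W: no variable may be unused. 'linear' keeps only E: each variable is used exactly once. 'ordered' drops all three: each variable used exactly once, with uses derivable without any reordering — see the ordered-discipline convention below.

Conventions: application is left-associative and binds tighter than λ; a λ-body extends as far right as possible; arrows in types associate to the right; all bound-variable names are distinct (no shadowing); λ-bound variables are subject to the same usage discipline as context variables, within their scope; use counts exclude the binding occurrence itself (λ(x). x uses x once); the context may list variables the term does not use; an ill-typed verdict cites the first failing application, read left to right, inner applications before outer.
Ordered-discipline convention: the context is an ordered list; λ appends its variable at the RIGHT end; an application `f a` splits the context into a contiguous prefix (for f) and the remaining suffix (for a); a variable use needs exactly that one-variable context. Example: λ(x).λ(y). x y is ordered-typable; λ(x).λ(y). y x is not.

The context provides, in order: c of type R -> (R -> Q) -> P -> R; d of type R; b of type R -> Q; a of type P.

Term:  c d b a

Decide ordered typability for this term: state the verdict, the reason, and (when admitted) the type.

yes — c, d, b, a: once each, no exchange needed; term : R
counts: c: 1, d: 1, b: 1, a: 1
order of uses: c, d, b, a
typing: ✓ — R
across the five disciplines: ordered ✓ · linear ✓ · affine ✓ · relevant ✓ · unrestricted ✓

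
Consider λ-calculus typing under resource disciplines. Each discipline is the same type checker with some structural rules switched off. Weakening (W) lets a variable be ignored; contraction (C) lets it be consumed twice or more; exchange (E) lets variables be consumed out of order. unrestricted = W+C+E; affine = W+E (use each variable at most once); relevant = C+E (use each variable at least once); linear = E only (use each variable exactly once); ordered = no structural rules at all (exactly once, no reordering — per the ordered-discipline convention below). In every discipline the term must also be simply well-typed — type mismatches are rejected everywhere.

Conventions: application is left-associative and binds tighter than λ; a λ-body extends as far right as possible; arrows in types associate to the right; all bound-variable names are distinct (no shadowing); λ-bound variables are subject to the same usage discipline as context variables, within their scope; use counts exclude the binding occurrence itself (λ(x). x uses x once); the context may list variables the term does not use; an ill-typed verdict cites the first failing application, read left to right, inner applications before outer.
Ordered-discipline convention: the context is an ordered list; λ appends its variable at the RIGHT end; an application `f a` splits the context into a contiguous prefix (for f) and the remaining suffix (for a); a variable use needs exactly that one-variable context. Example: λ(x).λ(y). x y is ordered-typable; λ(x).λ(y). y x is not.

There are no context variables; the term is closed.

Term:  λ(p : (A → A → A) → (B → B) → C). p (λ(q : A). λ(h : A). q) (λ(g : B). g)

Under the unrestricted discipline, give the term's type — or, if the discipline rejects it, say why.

term : ((A → A → A) → (B → B) → C) → C
counts: p [bound]=1; q [bound]=1; h [bound]=0; g [bound]=1
uses in reading order: p, q, g
typing: well-typed — term : ((A → A → A) → (B → B) → C) → C
all disciplines: ordered ✗; linear ✗; affine ✓; relevant ✗; unrestricted ✓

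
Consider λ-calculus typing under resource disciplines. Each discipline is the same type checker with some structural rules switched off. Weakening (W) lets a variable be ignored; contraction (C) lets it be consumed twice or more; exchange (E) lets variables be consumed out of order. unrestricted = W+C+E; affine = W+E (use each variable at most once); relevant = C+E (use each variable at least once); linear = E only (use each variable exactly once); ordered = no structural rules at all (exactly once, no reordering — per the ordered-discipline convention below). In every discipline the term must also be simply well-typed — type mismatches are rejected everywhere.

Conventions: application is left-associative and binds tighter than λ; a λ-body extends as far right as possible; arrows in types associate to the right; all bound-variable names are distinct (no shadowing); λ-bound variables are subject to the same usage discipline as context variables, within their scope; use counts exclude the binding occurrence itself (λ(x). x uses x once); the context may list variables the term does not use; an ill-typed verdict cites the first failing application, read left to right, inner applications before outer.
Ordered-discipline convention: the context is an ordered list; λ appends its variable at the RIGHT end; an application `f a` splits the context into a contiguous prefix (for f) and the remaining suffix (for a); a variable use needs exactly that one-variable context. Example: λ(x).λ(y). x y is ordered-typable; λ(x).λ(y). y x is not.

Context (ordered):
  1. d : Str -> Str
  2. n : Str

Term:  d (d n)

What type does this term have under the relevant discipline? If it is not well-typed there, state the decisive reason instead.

term : Str
usage: d=2; n=1
use order (left to right): d, d, n
typing: well-typed — term : Str
all disciplines: ordered ✗ | linear ✗ | affine ✗ | relevant ✓ | unrestricted ✓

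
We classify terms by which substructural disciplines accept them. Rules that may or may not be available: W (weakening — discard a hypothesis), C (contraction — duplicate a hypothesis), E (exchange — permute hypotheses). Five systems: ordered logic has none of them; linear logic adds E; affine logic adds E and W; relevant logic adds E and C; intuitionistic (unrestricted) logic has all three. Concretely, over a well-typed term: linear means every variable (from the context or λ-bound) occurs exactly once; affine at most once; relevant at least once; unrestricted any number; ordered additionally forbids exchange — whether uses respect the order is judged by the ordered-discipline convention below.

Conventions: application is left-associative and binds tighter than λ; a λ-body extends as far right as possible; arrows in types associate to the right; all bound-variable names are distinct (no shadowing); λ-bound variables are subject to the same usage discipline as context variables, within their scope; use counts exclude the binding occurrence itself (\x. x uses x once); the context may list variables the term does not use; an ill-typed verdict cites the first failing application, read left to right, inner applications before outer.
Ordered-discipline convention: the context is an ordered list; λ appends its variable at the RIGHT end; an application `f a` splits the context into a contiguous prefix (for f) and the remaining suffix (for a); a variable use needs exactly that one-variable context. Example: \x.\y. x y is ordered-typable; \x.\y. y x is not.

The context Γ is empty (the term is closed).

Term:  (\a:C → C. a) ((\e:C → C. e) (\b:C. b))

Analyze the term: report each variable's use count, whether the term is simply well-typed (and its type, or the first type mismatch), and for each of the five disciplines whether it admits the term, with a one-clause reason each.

counts: a [bound]: 1, e [bound]: 1, b [bound]: 1
use order (left to right): a, e, b
typing: the term checks, with type C → C
ordered ✓ (single-use (a, e, b), ordered derivation ok)
linear ✓ (exactly-once usage across a, e, b)
affine ✓ (a, e, b: no repeats, contraction unneeded)
relevant ✓ (a, e, b: all used, weakening unneeded)
unrestricted ✓ (well-typed at C → C; no restrictions here)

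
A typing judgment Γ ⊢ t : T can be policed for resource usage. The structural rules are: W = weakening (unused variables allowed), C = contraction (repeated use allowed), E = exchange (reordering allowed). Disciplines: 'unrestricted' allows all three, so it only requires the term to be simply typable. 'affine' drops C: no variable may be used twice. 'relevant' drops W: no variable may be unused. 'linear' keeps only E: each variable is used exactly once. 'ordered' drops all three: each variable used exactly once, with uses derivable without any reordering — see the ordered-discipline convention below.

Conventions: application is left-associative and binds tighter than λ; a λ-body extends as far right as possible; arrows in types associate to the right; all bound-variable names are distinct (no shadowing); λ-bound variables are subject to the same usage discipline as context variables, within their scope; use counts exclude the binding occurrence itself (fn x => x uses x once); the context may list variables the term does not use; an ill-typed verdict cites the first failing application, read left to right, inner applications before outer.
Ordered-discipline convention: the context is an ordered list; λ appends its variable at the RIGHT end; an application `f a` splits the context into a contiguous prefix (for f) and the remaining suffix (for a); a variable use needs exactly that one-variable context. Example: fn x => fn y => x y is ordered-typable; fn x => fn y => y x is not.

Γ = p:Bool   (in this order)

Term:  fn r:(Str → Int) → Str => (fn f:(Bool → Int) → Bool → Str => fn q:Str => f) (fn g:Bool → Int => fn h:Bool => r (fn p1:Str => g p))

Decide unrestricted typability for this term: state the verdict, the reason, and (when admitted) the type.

yes — type-checks (((Str → Int) → Str) → Str → (Bool → Int) → Bool → Str) and nothing is barred; term : ((Str → Int) → Str) → Str → (Bool → Int) → Bool → Str
variable uses: p: 1×, r [bound]: 1×, f [bound]: 1×, q [bound]: 0×, g [bound]: 1×, h [bound]: 0×, p1 [bound]: 0×
order of uses: f, r, g, p
typing: well-typed at ((Str → Int) → Str) → Str → (Bool → Int) → Bool → Str
all disciplines: ordered ✗; linear ✗; affine ✓; relevant ✗; unrestricted ✓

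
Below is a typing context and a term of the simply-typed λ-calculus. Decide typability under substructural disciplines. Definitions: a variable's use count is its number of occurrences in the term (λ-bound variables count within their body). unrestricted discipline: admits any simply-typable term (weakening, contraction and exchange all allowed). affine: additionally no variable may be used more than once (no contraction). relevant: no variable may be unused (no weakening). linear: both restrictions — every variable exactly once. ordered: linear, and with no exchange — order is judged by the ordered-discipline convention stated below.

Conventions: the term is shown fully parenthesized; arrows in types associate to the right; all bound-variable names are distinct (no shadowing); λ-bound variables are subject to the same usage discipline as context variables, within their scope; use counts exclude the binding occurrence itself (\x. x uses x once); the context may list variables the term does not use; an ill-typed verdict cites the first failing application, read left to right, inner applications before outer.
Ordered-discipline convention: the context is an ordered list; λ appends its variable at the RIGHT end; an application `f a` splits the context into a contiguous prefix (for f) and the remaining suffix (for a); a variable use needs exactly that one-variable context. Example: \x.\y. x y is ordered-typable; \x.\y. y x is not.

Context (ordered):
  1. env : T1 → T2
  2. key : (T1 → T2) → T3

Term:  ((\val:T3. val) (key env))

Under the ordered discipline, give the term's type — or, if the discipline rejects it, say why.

not well-typed under ordered — no ordered split (uses run val, key, env)
usage: env: 1; key: 1; val (λ-bound): 1
left-to-right use order: val, key, env
typing: the term checks, with type T3
per-discipline verdicts: ordered ✗, linear ✓, affine ✓, relevant ✓, unrestricted ✓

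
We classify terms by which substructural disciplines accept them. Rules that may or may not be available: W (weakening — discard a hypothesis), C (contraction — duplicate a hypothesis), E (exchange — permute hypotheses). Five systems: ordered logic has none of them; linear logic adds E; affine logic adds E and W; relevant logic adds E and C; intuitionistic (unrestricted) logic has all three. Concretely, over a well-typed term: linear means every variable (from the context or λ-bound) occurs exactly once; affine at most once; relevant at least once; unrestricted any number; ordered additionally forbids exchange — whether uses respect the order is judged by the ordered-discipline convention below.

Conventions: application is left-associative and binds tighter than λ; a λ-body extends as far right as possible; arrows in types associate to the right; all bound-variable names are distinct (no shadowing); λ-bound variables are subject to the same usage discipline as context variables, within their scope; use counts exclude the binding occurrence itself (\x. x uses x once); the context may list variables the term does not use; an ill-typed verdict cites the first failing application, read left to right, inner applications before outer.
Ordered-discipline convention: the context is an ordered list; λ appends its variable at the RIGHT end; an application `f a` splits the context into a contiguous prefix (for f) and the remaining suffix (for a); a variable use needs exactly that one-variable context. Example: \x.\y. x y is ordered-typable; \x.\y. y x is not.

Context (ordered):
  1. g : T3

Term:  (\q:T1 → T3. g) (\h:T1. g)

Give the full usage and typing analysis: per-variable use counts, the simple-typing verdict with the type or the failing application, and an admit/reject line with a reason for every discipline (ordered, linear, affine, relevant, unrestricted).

usage: g ×2, q [bound] ×0, h [bound] ×0
left-to-right use order: g, g
typing: well-typed — term : T3
ordered ✗ (repeated use of g ×2; q, h left unused)
linear ✗ (repeated use of g ×2; q, h left unused)
affine ✗ (repeated use of g ×2)
relevant ✗ (q, h left unused)
unrestricted ✓ (type-checks (T3) and nothing is barred)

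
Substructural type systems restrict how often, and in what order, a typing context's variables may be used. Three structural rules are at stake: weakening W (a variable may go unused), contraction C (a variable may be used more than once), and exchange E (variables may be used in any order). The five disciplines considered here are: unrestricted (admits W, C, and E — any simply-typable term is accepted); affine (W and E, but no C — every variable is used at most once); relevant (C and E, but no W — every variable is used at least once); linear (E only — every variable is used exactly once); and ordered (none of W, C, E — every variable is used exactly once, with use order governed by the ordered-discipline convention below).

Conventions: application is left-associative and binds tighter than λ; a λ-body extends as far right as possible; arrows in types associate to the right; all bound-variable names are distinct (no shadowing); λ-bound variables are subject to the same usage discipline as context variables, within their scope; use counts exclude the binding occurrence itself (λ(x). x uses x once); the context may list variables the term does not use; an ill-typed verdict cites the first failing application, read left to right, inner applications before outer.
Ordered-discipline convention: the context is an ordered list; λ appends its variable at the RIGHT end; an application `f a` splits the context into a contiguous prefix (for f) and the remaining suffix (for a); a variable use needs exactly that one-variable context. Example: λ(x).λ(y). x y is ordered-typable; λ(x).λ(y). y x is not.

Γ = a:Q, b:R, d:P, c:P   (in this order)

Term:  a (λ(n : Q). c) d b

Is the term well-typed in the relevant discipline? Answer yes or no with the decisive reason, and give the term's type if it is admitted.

no — the type mismatch rejects it
variable uses: a=1; b=1; d=1; c=1; n [bound]=0
order of uses: a, c, d, b
typing: ill-typed: can't apply a value of type Q
all disciplines: ordered ✗ · linear ✗ · affine ✗ · relevant ✗ · unrestricted ✗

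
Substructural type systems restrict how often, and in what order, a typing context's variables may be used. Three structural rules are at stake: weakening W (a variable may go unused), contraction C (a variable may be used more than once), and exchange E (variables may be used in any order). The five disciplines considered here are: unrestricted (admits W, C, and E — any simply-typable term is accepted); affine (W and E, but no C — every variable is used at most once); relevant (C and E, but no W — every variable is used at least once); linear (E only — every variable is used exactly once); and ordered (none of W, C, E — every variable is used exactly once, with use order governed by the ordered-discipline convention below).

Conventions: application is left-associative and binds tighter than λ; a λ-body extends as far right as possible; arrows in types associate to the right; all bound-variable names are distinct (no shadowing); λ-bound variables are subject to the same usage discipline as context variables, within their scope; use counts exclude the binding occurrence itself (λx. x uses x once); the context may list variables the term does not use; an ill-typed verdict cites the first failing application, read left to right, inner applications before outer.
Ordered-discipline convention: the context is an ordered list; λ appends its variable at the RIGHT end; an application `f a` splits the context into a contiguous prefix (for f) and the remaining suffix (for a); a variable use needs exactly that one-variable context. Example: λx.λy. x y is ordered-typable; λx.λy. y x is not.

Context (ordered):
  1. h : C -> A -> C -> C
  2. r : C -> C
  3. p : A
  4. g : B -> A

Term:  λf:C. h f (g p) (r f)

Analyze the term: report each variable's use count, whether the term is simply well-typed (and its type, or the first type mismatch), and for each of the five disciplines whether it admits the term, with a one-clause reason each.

variable uses: h=1; r=1; p=1; g=1; f (bound)=2
order of uses: h, f, g, p, r, f
typing: ill-typed: an argument A mismatches the expected B
ordered ✗ (not simply typable)
linear ✗ (fails simple typing)
affine ✗ (a type mismatch blocks all five)
relevant ✗ (the type mismatch rejects it)
unrestricted ✗ (not simply typable)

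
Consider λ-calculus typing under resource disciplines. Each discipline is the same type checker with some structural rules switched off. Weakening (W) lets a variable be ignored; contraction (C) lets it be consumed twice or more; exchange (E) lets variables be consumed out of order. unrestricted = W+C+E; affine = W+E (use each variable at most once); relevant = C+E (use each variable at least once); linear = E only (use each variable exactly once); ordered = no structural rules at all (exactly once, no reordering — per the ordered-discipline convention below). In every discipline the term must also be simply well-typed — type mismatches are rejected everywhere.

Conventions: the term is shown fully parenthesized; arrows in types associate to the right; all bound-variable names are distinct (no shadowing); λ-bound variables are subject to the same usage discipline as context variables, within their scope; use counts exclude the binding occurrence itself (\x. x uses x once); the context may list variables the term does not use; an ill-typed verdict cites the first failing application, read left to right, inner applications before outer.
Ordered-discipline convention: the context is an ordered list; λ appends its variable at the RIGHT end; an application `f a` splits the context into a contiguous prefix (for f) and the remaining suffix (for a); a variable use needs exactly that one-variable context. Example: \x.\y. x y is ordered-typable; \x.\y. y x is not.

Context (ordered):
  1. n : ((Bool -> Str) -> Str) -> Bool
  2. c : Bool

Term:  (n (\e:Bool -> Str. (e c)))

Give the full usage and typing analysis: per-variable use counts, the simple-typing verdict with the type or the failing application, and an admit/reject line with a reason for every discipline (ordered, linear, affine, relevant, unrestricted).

variable uses: n: 1, c: 1, e (λ-bound): 1
order of uses: n, e, c
typing: well-typed at Bool
ordered ✗ (no contiguous prefix/suffix split fits n, e, c)
linear ✓ (single use per variable (n, c, e))
affine ✓ (none of n, c, e used more than once)
relevant ✓ (at least one use each (n, c, e))
unrestricted ✓ (well-typed at Bool; no restrictions here)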